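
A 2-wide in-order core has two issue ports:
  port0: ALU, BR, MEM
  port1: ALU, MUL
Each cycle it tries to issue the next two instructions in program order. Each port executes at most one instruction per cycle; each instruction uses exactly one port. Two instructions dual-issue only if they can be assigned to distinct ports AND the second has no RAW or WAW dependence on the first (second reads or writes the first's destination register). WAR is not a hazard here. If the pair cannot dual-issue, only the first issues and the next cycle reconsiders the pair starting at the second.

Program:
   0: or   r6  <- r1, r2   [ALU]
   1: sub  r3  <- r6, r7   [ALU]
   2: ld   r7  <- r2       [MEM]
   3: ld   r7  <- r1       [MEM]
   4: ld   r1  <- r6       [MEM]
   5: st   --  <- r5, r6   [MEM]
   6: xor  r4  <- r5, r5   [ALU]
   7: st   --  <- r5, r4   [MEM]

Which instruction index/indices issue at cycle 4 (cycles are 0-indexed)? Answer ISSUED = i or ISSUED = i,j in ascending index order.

ISSUED = 5,6

t=0 i0:or.ALU ; RAW r6
t=1 i1&i2:sub.ALU/ld.MEM ; 2-wide
t=2 i3:ld.MEM ; no-port MEM/MEM
t=3 i4:ld.MEM ; no-port MEM/MEM
t=4 i5&i6:st.MEM/xor.ALU ; 2-wide
t=5 i7:st.MEM ; tail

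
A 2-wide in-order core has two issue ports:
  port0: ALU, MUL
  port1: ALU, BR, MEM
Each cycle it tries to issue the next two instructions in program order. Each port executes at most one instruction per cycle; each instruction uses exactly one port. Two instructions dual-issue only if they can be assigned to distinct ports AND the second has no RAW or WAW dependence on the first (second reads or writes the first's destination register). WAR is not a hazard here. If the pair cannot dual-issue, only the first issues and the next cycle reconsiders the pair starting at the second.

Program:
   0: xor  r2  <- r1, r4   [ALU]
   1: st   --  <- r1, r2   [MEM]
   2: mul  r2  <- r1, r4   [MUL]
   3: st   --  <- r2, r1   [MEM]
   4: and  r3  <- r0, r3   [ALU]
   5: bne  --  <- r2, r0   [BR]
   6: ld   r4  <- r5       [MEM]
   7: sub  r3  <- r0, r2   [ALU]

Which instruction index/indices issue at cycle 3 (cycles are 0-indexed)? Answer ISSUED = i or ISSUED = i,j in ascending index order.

ISSUED = 5

#0 head=0: xor i0 RAW r2
#1 head=1: st mul i1/i2 pair
#2 head=3: st and i3/i4 pair
#3 head=5: bne i5 no-port BR/MEM
#4 head=6: ld sub i6/i7 pair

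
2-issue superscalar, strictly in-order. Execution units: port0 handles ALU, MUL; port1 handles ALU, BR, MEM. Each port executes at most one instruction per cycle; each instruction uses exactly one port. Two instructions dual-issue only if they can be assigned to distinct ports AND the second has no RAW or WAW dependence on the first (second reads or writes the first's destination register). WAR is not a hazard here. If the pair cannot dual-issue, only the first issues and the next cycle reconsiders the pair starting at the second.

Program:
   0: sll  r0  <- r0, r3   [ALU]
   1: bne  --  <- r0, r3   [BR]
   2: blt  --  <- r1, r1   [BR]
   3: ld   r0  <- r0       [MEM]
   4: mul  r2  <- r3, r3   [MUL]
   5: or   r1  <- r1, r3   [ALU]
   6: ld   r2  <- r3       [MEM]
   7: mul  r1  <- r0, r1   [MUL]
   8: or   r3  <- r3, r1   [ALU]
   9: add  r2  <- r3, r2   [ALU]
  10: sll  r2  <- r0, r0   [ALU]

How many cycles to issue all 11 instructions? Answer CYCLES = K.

CYCLES = 9

  cy0 -> i0 (sll.ALU) RAW r0
  cy1 -> i1 (bne.BR) no-port BR/BR
  cy2 -> i2 (blt.BR) no-port BR/MEM
  cy3 -> i3/i4 (ld.MEM/mul.MUL) 2-wide
  cy4 -> i5/i6 (or.ALU/ld.MEM) 2-wide
  cy5 -> i7 (mul.MUL) RAW r1
  cy6 -> i8 (or.ALU) RAW r3
  cy7 -> i9 (add.ALU) WAW r2
  cy8 -> i10 (sll.ALU) tail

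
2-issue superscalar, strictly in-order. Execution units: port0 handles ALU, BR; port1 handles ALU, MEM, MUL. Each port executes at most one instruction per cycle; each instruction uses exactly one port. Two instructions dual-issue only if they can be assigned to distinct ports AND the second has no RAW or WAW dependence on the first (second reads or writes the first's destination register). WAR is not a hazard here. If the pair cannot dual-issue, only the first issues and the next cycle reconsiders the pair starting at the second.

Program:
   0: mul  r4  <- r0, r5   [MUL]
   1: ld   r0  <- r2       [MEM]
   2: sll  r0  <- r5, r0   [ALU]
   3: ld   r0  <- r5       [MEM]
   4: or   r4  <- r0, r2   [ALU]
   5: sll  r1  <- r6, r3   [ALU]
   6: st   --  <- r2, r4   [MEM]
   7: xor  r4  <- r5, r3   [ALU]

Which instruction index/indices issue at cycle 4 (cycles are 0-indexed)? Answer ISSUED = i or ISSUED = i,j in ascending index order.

#0 head=0: mul.MUL i0 no-port MUL/MEM
#1 head=1: ld.MEM i1 RAW+WAW r0
#2 head=2: sll.ALU i2 WAW r0
#3 head=3: ld.MEM i3 RAW r0
#4 head=4: or.ALU;sll.ALU i4/i5 pair
#5 head=6: st.MEM;xor.ALU i6/i7 pair

ISSUED = 4,5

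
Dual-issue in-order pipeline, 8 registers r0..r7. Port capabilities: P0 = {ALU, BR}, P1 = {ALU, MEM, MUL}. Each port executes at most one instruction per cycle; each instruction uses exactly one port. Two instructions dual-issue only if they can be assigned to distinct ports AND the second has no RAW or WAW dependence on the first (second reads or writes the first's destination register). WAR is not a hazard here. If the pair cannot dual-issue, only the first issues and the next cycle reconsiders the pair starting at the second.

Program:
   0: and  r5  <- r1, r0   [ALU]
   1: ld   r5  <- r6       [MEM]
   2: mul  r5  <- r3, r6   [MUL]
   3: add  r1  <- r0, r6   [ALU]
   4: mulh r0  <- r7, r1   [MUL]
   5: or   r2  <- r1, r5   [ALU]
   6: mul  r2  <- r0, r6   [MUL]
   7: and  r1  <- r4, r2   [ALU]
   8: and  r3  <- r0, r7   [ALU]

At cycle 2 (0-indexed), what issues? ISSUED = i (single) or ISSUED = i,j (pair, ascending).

t=0 i0:and ; WAW r5
t=1 i1:ld ; no-port MEM/MUL
t=2 i2&i3:mul;add ; 2-wide
t=3 i4&i5:mulh;or ; 2-wide
t=4 i6:mul ; RAW r2
t=5 i7&i8:and;and ; 2-wide

ISSUED = 2,3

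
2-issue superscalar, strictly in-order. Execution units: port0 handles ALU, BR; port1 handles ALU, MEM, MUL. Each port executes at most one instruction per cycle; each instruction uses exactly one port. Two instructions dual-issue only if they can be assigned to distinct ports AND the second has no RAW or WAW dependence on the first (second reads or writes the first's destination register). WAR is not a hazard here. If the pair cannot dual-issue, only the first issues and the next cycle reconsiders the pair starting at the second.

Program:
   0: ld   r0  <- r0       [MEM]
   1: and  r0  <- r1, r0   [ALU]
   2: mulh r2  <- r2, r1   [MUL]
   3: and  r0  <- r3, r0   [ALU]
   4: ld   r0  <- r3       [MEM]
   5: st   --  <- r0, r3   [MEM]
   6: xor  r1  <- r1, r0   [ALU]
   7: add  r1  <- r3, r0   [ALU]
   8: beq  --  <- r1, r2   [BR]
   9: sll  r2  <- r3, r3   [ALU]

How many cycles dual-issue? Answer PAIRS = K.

#0 head=0: ld i0 RAW+WAW r0
#1 head=1: and/mulh i1&i2 dual
#2 head=3: and i3 WAW r0
#3 head=4: ld i4 no-port MEM/MEM
#4 head=5: st/xor i5&i6 dual
#5 head=7: add i7 RAW r1
#6 head=8: beq/sll i8&i9 dual

PAIRS = 3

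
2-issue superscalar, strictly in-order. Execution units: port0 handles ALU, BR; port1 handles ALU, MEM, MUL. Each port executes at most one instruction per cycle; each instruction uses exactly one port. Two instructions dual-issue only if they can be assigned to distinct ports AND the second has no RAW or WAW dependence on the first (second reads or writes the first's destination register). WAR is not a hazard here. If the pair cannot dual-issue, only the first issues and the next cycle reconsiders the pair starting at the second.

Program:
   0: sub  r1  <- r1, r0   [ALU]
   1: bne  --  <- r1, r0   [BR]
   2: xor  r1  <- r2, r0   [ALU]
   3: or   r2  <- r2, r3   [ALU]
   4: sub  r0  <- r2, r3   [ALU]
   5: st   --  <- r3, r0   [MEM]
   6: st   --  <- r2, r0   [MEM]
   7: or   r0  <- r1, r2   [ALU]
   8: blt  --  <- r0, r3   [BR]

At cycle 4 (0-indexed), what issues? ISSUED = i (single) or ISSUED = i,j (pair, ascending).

ISSUED = 5

c0: i0 sub.ALU  RAW r1
c1: i1+i2 bne.BR/xor.ALU  pair
c2: i3 or.ALU  RAW r2
c3: i4 sub.ALU  RAW r0
c4: i5 st.MEM  no-port MEM/MEM
c5: i6+i7 st.MEM/or.ALU  pair
c6: i8 blt.BR  tail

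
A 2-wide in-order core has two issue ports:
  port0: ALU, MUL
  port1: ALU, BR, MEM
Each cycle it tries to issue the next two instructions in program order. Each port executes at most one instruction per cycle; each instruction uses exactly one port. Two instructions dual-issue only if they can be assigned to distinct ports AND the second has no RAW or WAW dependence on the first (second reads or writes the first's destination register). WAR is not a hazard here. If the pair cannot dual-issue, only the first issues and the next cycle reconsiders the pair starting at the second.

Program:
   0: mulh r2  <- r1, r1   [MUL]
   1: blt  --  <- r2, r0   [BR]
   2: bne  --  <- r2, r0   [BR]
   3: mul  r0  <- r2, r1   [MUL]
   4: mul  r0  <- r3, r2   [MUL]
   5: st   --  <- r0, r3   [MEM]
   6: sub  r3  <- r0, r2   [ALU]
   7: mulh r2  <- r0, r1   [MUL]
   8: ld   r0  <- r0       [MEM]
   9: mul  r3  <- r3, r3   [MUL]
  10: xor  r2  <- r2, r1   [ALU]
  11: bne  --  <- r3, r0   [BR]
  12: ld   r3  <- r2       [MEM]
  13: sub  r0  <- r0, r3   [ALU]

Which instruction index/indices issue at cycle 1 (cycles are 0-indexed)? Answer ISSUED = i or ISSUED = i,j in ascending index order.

ISSUED = 1

0. mulh @i0  | RAW r2
1. blt @i1  | no-port BR/BR
2. bne mul @i2&i3  | dual
3. mul @i4  | RAW r0
4. st sub @i5&i6  | dual
5. mulh ld @i7&i8  | dual
6. mul xor @i9&i10  | dual
7. bne @i11  | no-port BR/MEM
8. ld @i12  | RAW r3
9. sub @i13  | tail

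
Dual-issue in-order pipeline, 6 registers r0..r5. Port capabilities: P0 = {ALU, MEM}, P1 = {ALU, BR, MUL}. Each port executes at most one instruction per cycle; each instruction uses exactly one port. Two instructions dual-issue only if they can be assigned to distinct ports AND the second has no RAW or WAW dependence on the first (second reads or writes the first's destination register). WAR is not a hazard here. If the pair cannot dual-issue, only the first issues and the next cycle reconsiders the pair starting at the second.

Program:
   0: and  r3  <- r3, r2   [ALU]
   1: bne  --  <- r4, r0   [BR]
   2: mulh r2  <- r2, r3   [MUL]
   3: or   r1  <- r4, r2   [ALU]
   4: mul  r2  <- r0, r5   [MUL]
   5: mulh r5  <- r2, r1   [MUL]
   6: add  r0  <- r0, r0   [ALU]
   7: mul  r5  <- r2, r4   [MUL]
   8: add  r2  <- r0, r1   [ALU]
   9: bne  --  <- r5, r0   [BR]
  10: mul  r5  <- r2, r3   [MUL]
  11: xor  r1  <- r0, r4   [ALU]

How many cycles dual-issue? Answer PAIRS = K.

t=0 i0+i1:and.ALU bne.BR ; 2-wide
t=1 i2:mulh.MUL ; RAW r2
t=2 i3+i4:or.ALU mul.MUL ; 2-wide
t=3 i5+i6:mulh.MUL add.ALU ; 2-wide
t=4 i7+i8:mul.MUL add.ALU ; 2-wide
t=5 i9:bne.BR ; no-port BR/MUL
t=6 i10+i11:mul.MUL xor.ALU ; 2-wide

PAIRS = 5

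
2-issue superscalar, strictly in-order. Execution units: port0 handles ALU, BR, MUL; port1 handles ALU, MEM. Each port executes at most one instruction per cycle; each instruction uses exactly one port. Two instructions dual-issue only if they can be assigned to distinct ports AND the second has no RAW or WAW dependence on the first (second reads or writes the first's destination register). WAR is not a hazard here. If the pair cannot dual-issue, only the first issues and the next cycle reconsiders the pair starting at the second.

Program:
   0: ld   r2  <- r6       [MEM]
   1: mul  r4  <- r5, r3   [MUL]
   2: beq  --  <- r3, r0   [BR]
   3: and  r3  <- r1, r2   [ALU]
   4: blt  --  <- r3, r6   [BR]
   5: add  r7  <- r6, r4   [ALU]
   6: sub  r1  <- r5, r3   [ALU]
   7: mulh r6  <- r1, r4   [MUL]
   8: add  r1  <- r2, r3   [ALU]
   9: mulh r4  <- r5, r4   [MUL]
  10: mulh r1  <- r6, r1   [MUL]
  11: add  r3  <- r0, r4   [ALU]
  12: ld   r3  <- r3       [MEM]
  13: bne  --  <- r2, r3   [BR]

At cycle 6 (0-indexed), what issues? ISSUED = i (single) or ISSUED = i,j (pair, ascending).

c0: i0,i1 ld.MEM/mul.MUL  2-wide
c1: i2,i3 beq.BR/and.ALU  2-wide
c2: i4,i5 blt.BR/add.ALU  2-wide
c3: i6 sub.ALU  RAW r1
c4: i7,i8 mulh.MUL/add.ALU  2-wide
c5: i9 mulh.MUL  no-port MUL/MUL
c6: i10,i11 mulh.MUL/add.ALU  2-wide
c7: i12 ld.MEM  RAW r3
c8: i13 bne.BR  tail

ISSUED = 10,11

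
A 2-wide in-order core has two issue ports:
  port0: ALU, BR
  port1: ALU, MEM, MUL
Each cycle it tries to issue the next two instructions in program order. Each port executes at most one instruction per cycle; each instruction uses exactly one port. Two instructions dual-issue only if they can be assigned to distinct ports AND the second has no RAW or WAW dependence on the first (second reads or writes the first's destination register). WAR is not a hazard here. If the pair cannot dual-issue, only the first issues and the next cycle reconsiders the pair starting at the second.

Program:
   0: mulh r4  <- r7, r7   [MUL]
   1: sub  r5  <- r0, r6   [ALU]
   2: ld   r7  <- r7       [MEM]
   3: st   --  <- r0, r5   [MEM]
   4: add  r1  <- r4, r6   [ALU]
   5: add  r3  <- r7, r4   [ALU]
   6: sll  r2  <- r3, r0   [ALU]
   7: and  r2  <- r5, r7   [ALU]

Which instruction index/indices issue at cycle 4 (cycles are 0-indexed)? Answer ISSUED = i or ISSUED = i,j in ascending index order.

ISSUED = 6

  cy0 -> i0&i1 (mulh+sub) 2-wide
  cy1 -> i2 (ld) no-port MEM/MEM
  cy2 -> i3&i4 (st+add) 2-wide
  cy3 -> i5 (add) RAW r3
  cy4 -> i6 (sll) WAW r2
  cy5 -> i7 (and) tail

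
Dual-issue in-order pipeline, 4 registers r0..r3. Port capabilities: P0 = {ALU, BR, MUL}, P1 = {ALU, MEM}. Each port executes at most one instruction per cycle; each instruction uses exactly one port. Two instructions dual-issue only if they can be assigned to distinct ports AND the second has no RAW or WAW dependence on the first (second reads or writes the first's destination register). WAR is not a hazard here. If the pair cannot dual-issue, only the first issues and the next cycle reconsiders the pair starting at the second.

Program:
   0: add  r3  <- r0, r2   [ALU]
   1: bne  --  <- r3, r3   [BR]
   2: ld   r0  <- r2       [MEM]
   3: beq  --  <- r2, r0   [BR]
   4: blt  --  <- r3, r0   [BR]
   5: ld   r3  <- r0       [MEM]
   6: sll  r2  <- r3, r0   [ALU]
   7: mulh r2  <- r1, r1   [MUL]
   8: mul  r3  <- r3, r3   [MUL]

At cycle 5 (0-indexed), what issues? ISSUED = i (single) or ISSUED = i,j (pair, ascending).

ISSUED = 7

  cy0 -> i0 (add) RAW r3
  cy1 -> i1+i2 (bne ld) pair
  cy2 -> i3 (beq) no-port BR/BR
  cy3 -> i4+i5 (blt ld) pair
  cy4 -> i6 (sll) WAW r2
  cy5 -> i7 (mulh) no-port MUL/MUL
  cy6 -> i8 (mul) tail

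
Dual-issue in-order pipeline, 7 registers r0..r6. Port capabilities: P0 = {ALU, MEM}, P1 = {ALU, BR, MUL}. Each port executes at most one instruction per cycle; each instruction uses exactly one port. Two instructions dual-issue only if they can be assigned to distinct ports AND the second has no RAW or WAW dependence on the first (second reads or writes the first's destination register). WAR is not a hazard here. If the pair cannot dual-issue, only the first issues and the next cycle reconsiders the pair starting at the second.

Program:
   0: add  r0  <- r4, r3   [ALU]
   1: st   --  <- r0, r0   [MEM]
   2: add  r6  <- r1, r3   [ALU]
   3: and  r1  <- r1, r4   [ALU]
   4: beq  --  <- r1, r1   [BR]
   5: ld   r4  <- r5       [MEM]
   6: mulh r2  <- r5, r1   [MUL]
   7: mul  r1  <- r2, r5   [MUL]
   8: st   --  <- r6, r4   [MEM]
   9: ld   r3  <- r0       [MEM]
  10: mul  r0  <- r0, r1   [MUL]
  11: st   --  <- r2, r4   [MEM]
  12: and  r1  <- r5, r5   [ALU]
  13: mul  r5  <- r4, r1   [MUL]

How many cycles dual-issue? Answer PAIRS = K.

PAIRS = 5

#0 head=0: add i0 RAW r0
#1 head=1: st;add i1/i2 pair
#2 head=3: and i3 RAW r1
#3 head=4: beq;ld i4/i5 pair
#4 head=6: mulh i6 no-port MUL/MUL
#5 head=7: mul;st i7/i8 pair
#6 head=9: ld;mul i9/i10 pair
#7 head=11: st;and i11/i12 pair
#8 head=13: mul i13 tail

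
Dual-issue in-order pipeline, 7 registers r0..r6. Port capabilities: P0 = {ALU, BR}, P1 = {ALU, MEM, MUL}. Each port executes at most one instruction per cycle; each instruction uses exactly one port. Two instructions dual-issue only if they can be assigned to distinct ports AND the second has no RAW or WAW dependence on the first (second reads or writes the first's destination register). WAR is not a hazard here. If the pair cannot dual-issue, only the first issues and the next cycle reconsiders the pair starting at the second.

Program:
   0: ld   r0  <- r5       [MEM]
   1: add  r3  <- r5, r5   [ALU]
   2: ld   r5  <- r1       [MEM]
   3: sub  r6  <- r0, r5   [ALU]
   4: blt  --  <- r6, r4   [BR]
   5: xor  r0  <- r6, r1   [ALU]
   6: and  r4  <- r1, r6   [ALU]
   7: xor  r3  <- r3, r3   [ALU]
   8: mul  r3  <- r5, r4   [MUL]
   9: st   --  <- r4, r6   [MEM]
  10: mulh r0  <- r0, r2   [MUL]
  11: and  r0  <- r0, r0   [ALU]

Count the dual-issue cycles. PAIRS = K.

c0: i0&i1 ld+add  dual
c1: i2 ld  RAW r5
c2: i3 sub  RAW r6
c3: i4&i5 blt+xor  dual
c4: i6&i7 and+xor  dual
c5: i8 mul  no-port MUL/MEM
c6: i9 st  no-port MEM/MUL
c7: i10 mulh  RAW+WAW r0
c8: i11 and  tail

PAIRS = 3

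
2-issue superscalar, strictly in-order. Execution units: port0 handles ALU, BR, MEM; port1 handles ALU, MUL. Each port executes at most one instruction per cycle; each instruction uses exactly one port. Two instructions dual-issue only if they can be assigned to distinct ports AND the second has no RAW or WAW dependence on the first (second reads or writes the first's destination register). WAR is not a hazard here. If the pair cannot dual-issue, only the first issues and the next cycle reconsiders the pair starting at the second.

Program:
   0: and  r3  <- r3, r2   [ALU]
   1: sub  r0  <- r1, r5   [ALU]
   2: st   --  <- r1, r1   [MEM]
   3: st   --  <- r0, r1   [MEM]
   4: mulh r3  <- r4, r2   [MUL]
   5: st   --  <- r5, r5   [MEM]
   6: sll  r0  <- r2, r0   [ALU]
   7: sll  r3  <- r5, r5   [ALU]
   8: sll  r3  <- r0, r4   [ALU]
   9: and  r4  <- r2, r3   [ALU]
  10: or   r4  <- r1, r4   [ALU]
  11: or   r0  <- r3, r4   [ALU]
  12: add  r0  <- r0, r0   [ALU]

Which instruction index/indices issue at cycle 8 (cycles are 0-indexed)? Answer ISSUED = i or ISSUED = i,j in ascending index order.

[0] i0+i1  and.ALU;sub.ALU  -- pair
[1] i2  st.MEM  -- no-port MEM/MEM
[2] i3+i4  st.MEM;mulh.MUL  -- pair
[3] i5+i6  st.MEM;sll.ALU  -- pair
[4] i7  sll.ALU  -- WAW r3
[5] i8  sll.ALU  -- RAW r3
[6] i9  and.ALU  -- RAW+WAW r4
[7] i10  or.ALU  -- RAW r4
[8] i11  or.ALU  -- RAW+WAW r0
[9] i12  add.ALU  -- tail

ISSUED = 11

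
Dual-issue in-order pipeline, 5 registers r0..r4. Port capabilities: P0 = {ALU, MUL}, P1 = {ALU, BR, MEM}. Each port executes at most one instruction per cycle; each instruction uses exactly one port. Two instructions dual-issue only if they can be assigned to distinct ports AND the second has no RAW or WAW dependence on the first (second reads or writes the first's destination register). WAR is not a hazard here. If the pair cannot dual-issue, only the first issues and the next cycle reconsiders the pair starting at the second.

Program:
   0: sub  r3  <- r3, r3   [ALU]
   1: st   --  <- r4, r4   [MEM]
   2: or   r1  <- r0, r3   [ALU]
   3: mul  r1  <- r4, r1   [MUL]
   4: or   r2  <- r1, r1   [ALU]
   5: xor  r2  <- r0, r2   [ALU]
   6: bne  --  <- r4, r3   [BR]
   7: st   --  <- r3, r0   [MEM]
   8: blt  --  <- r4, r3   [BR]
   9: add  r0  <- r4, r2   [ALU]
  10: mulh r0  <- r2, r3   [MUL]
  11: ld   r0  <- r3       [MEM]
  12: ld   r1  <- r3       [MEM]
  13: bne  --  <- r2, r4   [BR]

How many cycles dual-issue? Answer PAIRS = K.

PAIRS = 3

t=0 i0&i1:sub.ALU/st.MEM ; 2-wide
t=1 i2:or.ALU ; RAW+WAW r1
t=2 i3:mul.MUL ; RAW r1
t=3 i4:or.ALU ; RAW+WAW r2
t=4 i5&i6:xor.ALU/bne.BR ; 2-wide
t=5 i7:st.MEM ; no-port MEM/BR
t=6 i8&i9:blt.BR/add.ALU ; 2-wide
t=7 i10:mulh.MUL ; WAW r0
t=8 i11:ld.MEM ; no-port MEM/MEM
t=9 i12:ld.MEM ; no-port MEM/BR
t=10 i13:bne.BR ; tail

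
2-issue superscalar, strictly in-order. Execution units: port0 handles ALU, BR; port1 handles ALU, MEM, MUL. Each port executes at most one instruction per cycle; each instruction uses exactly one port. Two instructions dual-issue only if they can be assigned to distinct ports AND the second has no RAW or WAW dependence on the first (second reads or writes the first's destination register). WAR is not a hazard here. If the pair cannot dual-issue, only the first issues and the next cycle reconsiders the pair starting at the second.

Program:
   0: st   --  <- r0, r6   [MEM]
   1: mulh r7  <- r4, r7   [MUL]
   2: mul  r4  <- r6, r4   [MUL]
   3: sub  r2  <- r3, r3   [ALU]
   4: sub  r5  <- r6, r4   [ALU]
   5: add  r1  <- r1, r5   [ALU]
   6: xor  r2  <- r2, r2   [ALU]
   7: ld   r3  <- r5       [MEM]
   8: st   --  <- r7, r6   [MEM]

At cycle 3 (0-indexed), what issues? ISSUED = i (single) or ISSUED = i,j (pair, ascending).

0. st @i0  | no-port MEM/MUL
1. mulh @i1  | no-port MUL/MUL
2. mul;sub @i2/i3  | pair
3. sub @i4  | RAW r5
4. add;xor @i5/i6  | pair
5. ld @i7  | no-port MEM/MEM
6. st @i8  | tail

ISSUED = 4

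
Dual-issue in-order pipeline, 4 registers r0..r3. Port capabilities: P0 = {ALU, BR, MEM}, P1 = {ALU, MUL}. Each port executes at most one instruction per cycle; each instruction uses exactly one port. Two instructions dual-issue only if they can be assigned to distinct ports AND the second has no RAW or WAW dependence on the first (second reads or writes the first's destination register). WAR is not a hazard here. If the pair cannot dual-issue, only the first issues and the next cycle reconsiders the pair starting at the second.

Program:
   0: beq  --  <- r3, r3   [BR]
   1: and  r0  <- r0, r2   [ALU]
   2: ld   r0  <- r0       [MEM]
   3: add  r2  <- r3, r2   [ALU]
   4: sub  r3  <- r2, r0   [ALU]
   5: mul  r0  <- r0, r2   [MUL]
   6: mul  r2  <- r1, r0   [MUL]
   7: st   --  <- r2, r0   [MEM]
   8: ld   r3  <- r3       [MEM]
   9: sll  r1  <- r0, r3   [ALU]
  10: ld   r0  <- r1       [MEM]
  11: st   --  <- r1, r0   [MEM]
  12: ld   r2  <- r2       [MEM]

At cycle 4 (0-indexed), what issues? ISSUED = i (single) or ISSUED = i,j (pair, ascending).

c0: i0/i1 beq.BR and.ALU  dual
c1: i2/i3 ld.MEM add.ALU  dual
c2: i4/i5 sub.ALU mul.MUL  dual
c3: i6 mul.MUL  RAW r2
c4: i7 st.MEM  no-port MEM/MEM
c5: i8 ld.MEM  RAW r3
c6: i9 sll.ALU  RAW r1
c7: i10 ld.MEM  no-port MEM/MEM
c8: i11 st.MEM  no-port MEM/MEM
c9: i12 ld.MEM  tail

ISSUED = 7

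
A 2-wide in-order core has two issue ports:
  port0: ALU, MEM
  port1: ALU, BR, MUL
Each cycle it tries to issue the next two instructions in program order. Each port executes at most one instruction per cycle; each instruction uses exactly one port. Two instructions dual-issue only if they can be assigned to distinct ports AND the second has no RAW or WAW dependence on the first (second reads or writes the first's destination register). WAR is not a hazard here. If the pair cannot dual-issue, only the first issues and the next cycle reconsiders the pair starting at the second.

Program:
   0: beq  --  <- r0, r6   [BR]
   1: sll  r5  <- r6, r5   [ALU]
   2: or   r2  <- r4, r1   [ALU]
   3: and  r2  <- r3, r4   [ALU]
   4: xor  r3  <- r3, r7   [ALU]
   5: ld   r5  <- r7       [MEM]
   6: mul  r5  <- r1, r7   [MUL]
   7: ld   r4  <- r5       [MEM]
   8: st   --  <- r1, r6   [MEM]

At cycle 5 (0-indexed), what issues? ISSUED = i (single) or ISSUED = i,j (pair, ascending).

0. beq.BR/sll.ALU @i0+i1  | pair
1. or.ALU @i2  | WAW r2
2. and.ALU/xor.ALU @i3+i4  | pair
3. ld.MEM @i5  | WAW r5
4. mul.MUL @i6  | RAW r5
5. ld.MEM @i7  | no-port MEM/MEM
6. st.MEM @i8  | tail

ISSUED = 7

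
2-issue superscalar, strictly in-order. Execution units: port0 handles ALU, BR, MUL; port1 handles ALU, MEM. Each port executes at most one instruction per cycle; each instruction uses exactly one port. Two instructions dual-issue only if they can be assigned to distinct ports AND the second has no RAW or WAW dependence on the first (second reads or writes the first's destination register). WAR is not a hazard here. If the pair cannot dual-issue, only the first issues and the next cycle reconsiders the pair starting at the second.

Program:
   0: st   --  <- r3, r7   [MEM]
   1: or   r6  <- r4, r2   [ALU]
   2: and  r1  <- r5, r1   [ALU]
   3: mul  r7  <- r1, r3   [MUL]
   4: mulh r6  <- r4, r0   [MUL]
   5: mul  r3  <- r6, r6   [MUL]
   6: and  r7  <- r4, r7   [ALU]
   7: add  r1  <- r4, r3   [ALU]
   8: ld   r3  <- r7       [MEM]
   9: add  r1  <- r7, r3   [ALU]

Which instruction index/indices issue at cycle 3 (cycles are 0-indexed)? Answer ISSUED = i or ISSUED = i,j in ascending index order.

c0: i0/i1 st.MEM+or.ALU  dual
c1: i2 and.ALU  RAW r1
c2: i3 mul.MUL  no-port MUL/MUL
c3: i4 mulh.MUL  no-port MUL/MUL
c4: i5/i6 mul.MUL+and.ALU  dual
c5: i7/i8 add.ALU+ld.MEM  dual
c6: i9 add.ALU  tail

ISSUED = 4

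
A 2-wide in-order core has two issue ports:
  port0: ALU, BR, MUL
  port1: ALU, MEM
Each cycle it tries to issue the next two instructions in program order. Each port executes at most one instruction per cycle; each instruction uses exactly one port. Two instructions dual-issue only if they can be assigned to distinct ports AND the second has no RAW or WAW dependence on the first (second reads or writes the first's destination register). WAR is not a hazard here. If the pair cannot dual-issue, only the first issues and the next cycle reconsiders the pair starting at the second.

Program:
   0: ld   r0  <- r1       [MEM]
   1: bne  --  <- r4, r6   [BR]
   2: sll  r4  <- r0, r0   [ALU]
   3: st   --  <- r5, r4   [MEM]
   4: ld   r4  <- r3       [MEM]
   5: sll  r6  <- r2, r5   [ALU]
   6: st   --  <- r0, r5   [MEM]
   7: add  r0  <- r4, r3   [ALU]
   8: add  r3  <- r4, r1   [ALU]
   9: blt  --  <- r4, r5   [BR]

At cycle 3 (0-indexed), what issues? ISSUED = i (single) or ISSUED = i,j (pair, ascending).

  cy0 -> i0,i1 (ld.MEM+bne.BR) 2-wide
  cy1 -> i2 (sll.ALU) RAW r4
  cy2 -> i3 (st.MEM) no-port MEM/MEM
  cy3 -> i4,i5 (ld.MEM+sll.ALU) 2-wide
  cy4 -> i6,i7 (st.MEM+add.ALU) 2-wide
  cy5 -> i8,i9 (add.ALU+blt.BR) 2-wide

ISSUED = 4,5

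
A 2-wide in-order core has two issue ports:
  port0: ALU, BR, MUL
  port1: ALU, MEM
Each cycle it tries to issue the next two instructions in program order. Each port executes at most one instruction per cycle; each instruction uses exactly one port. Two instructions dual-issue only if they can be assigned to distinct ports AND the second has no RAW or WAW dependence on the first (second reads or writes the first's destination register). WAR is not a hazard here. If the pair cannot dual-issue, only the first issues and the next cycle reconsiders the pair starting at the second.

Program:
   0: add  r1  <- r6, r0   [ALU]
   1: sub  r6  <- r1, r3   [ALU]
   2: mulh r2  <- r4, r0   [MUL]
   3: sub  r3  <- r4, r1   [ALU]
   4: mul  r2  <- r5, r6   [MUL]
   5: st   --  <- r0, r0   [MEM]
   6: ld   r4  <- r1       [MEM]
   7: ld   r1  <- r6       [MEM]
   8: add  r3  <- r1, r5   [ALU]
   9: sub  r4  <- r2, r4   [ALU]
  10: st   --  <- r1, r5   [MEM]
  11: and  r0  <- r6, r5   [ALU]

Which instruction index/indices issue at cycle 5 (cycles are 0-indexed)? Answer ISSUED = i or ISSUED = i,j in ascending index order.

[0] i0  add  -- RAW r1
[1] i1/i2  sub mulh  -- pair
[2] i3/i4  sub mul  -- pair
[3] i5  st  -- no-port MEM/MEM
[4] i6  ld  -- no-port MEM/MEM
[5] i7  ld  -- RAW r1
[6] i8/i9  add sub  -- pair
[7] i10/i11  st and  -- pair

ISSUED = 7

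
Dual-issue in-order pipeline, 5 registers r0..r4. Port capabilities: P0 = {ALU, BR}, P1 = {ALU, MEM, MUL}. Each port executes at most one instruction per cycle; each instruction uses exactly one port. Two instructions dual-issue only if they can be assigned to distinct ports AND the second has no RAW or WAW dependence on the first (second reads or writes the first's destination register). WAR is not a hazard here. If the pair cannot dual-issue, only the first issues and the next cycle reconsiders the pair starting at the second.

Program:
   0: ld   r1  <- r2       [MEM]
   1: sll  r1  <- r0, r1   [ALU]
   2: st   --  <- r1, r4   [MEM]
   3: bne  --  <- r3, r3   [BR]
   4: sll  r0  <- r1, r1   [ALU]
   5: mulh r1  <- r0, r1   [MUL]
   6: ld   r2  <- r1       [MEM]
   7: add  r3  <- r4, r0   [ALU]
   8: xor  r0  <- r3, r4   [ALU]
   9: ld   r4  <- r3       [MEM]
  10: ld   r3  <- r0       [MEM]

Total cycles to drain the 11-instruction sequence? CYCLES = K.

t=0 i0:ld ; RAW+WAW r1
t=1 i1:sll ; RAW r1
t=2 i2&i3:st;bne ; pair
t=3 i4:sll ; RAW r0
t=4 i5:mulh ; no-port MUL/MEM
t=5 i6&i7:ld;add ; pair
t=6 i8&i9:xor;ld ; pair
t=7 i10:ld ; tail

CYCLES = 8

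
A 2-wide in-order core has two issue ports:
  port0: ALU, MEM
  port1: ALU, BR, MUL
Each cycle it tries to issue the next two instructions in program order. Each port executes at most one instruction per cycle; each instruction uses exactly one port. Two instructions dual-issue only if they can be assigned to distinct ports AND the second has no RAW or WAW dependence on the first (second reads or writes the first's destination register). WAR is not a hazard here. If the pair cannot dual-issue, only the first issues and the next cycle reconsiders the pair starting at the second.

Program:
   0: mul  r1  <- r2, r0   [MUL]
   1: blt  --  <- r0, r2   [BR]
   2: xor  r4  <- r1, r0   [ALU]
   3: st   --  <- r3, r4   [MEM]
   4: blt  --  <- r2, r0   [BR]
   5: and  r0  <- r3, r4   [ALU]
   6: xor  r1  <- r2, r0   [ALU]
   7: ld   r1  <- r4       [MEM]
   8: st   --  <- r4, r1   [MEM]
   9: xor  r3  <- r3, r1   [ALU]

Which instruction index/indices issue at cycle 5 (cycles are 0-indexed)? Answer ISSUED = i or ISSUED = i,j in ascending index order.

0. mul.MUL @i0  | no-port MUL/BR
1. blt.BR;xor.ALU @i1&i2  | pair
2. st.MEM;blt.BR @i3&i4  | pair
3. and.ALU @i5  | RAW r0
4. xor.ALU @i6  | WAW r1
5. ld.MEM @i7  | no-port MEM/MEM
6. st.MEM;xor.ALU @i8&i9  | pair

ISSUED = 7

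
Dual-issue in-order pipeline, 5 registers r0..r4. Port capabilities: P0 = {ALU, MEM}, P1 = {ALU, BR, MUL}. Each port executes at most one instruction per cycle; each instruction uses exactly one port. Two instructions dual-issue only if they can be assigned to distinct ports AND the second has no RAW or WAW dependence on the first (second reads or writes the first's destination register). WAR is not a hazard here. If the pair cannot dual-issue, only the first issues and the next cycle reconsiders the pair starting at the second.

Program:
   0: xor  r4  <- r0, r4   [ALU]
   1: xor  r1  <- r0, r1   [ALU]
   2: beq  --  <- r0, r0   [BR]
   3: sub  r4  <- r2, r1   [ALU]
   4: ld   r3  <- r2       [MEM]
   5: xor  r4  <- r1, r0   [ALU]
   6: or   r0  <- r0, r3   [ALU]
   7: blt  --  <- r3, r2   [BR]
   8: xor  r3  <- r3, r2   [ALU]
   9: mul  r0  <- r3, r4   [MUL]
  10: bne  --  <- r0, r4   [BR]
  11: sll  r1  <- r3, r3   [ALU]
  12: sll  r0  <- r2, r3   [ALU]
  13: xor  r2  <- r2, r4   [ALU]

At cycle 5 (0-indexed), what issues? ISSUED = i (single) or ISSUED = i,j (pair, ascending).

ISSUED = 9

  cy0 -> i0/i1 (xor+xor) pair
  cy1 -> i2/i3 (beq+sub) pair
  cy2 -> i4/i5 (ld+xor) pair
  cy3 -> i6/i7 (or+blt) pair
  cy4 -> i8 (xor) RAW r3
  cy5 -> i9 (mul) no-port MUL/BR
  cy6 -> i10/i11 (bne+sll) pair
  cy7 -> i12/i13 (sll+xor) pair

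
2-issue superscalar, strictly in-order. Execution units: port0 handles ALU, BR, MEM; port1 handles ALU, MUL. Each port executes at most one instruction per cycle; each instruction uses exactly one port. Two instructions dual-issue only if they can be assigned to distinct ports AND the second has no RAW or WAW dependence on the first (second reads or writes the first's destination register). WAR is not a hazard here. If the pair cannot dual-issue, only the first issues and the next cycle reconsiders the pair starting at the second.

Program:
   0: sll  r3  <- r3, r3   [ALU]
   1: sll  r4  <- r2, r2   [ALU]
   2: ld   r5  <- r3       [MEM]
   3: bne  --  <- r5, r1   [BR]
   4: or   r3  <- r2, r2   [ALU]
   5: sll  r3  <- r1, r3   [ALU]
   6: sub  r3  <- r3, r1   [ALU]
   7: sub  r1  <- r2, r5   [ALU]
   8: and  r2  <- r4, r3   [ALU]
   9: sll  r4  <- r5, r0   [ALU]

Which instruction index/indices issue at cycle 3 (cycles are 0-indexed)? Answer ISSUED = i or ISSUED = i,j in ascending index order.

ISSUED = 5

  cy0 -> i0/i1 (sll.ALU/sll.ALU) 2-wide
  cy1 -> i2 (ld.MEM) no-port MEM/BR
  cy2 -> i3/i4 (bne.BR/or.ALU) 2-wide
  cy3 -> i5 (sll.ALU) RAW+WAW r3
  cy4 -> i6/i7 (sub.ALU/sub.ALU) 2-wide
  cy5 -> i8/i9 (and.ALU/sll.ALU) 2-wide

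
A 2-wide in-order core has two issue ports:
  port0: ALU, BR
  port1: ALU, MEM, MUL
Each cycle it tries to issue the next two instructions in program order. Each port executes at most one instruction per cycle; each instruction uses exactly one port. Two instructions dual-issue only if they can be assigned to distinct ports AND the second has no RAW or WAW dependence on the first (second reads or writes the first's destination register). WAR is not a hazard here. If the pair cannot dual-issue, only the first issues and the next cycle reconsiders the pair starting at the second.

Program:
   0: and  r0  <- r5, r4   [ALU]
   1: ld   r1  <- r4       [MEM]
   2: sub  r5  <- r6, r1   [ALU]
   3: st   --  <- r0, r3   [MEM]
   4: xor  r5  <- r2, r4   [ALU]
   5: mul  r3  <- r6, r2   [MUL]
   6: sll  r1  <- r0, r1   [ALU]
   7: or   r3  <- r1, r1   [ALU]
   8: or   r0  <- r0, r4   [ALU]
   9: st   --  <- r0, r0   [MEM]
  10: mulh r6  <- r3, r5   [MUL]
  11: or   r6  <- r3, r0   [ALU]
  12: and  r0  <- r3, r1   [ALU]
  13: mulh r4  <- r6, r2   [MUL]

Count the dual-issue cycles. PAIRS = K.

[0] i0&i1  and ld  -- pair
[1] i2&i3  sub st  -- pair
[2] i4&i5  xor mul  -- pair
[3] i6  sll  -- RAW r1
[4] i7&i8  or or  -- pair
[5] i9  st  -- no-port MEM/MUL
[6] i10  mulh  -- WAW r6
[7] i11&i12  or and  -- pair
[8] i13  mulh  -- tail

PAIRS = 5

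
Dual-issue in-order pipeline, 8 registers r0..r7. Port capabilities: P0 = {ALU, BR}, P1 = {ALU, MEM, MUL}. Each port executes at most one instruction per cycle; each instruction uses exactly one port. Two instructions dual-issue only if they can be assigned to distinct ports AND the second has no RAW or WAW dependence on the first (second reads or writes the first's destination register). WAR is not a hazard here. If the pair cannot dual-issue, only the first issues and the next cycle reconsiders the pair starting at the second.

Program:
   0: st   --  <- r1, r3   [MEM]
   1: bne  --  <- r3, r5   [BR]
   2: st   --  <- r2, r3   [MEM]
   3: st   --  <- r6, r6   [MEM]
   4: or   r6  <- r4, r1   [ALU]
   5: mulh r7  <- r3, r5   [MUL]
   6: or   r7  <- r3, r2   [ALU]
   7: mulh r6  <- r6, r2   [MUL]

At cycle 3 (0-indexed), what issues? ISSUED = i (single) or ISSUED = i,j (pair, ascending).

0. st.MEM+bne.BR @i0+i1  | 2-wide
1. st.MEM @i2  | no-port MEM/MEM
2. st.MEM+or.ALU @i3+i4  | 2-wide
3. mulh.MUL @i5  | WAW r7
4. or.ALU+mulh.MUL @i6+i7  | 2-wide

ISSUED = 5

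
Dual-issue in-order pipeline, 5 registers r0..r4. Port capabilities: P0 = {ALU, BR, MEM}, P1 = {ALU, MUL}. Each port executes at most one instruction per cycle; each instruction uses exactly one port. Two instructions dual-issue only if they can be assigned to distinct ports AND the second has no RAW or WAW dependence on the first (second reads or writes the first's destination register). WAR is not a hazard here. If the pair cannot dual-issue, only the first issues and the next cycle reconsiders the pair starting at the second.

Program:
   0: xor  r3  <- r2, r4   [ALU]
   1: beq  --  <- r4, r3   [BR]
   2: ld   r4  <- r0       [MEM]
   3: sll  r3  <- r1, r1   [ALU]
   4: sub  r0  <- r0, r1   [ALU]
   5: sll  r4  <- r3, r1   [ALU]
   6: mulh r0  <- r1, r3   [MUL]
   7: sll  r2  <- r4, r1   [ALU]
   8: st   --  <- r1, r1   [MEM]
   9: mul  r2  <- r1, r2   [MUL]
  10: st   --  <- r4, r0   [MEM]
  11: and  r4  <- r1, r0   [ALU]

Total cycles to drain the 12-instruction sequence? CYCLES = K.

CYCLES = 7

0. xor @i0  | RAW r3
1. beq @i1  | no-port BR/MEM
2. ld;sll @i2+i3  | pair
3. sub;sll @i4+i5  | pair
4. mulh;sll @i6+i7  | pair
5. st;mul @i8+i9  | pair
6. st;and @i10+i11  | pair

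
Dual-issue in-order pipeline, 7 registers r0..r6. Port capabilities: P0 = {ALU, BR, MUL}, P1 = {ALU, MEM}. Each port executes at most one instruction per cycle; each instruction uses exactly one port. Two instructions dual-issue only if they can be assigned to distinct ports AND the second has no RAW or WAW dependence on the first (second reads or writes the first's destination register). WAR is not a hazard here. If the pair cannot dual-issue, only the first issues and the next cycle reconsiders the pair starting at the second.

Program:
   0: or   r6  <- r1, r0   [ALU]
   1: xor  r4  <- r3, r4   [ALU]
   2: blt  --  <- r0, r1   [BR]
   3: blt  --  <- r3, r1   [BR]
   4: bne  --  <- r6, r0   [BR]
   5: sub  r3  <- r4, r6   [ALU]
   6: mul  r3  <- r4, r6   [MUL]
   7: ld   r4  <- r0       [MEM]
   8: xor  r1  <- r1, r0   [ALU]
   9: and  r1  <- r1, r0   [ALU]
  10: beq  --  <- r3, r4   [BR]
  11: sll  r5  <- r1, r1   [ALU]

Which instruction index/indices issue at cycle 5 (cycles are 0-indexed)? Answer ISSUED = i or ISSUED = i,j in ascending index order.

ISSUED = 8

#0 head=0: or+xor i0/i1 pair
#1 head=2: blt i2 no-port BR/BR
#2 head=3: blt i3 no-port BR/BR
#3 head=4: bne+sub i4/i5 pair
#4 head=6: mul+ld i6/i7 pair
#5 head=8: xor i8 RAW+WAW r1
#6 head=9: and+beq i9/i10 pair
#7 head=11: sll i11 tail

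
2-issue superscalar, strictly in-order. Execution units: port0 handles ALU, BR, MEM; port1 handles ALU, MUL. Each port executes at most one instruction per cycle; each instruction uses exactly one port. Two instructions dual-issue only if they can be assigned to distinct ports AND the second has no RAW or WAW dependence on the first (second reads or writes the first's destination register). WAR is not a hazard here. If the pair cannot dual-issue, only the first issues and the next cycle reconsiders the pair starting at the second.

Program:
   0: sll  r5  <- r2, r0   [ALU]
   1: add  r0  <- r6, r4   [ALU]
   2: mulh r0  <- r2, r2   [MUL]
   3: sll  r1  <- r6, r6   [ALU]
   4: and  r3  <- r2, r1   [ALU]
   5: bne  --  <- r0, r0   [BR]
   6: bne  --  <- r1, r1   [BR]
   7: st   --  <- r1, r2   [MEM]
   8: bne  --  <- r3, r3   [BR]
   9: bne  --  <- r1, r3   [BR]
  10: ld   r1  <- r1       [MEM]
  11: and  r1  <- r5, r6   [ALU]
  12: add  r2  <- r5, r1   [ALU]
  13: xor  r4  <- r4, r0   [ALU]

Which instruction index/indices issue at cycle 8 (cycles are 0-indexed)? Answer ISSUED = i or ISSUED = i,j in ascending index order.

ISSUED = 11

  cy0 -> i0,i1 (sll+add) dual
  cy1 -> i2,i3 (mulh+sll) dual
  cy2 -> i4,i5 (and+bne) dual
  cy3 -> i6 (bne) no-port BR/MEM
  cy4 -> i7 (st) no-port MEM/BR
  cy5 -> i8 (bne) no-port BR/BR
  cy6 -> i9 (bne) no-port BR/MEM
  cy7 -> i10 (ld) WAW r1
  cy8 -> i11 (and) RAW r1
  cy9 -> i12,i13 (add+xor) dual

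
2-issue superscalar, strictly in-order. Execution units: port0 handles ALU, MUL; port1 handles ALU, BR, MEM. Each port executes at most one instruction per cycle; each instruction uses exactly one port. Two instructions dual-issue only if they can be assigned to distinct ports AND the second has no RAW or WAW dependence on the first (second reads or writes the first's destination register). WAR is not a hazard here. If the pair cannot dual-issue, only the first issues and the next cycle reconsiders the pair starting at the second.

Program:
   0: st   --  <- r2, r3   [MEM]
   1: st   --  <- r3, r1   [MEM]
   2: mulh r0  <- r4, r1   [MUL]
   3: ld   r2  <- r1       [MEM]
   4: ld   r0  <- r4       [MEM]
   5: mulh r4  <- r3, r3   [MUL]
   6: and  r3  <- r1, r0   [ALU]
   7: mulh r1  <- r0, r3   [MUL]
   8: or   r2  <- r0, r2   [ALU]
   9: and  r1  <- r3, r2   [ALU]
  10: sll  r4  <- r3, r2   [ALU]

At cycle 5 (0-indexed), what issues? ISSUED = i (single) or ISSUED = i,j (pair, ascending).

c0: i0 st  no-port MEM/MEM
c1: i1+i2 st;mulh  2-wide
c2: i3 ld  no-port MEM/MEM
c3: i4+i5 ld;mulh  2-wide
c4: i6 and  RAW r3
c5: i7+i8 mulh;or  2-wide
c6: i9+i10 and;sll  2-wide

ISSUED = 7,8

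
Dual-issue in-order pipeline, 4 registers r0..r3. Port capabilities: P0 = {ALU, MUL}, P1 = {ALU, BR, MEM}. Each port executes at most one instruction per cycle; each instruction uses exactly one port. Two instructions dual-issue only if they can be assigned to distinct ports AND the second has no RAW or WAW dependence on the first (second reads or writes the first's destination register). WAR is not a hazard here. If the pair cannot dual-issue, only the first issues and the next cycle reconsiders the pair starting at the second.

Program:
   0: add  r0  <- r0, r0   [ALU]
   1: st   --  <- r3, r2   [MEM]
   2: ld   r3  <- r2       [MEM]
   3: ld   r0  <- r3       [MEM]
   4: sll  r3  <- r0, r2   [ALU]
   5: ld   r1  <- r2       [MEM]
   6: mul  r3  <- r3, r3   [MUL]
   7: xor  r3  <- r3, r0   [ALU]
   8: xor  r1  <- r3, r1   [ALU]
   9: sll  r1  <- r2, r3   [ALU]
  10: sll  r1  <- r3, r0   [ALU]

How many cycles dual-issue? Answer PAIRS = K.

0. add.ALU+st.MEM @i0,i1  | dual
1. ld.MEM @i2  | no-port MEM/MEM
2. ld.MEM @i3  | RAW r0
3. sll.ALU+ld.MEM @i4,i5  | dual
4. mul.MUL @i6  | RAW+WAW r3
5. xor.ALU @i7  | RAW r3
6. xor.ALU @i8  | WAW r1
7. sll.ALU @i9  | WAW r1
8. sll.ALU @i10  | tail

PAIRS = 2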